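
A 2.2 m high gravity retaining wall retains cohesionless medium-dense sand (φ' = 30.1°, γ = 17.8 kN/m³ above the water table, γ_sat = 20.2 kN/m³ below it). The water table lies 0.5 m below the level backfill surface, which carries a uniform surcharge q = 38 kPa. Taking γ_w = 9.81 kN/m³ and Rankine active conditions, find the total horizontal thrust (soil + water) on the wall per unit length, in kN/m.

K_a = tan²(45° − φ/2) = 0.3320.
γ' = 20.2 − 9.81 = 10.39 kN/m³. h₂ = H − d_w = 1.7 m.
σ'_h: at surface K_a·q = 12.62; at WT K_a(q+γd_w) = 15.57; at base K_a(q+γd_w+γ'h₂) = 21.43 kPa.
P₁ = ½(12.62+15.57)×0.5 = 7.047; P₂ = ½(15.57+21.43)×1.7 = 31.45; P_w = ½γ_w h₂² = 14.18.
Total = 7.047+31.45+14.18 = 52.68 kN/m.

52.7 kN/m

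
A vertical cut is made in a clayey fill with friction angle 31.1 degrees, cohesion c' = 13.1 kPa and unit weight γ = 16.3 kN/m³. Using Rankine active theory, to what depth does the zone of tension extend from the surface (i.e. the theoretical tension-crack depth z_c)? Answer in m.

2.85 m

K_a = tan²(45° − 31.1°/2) = 0.3188; √K_a = 0.5646.
The active pressure is zero where K_a γ z = 2c√K_a, so z_c = 2c/(γ√K_a) = 2×13.1/(16.3×0.5646) = 2.847 m.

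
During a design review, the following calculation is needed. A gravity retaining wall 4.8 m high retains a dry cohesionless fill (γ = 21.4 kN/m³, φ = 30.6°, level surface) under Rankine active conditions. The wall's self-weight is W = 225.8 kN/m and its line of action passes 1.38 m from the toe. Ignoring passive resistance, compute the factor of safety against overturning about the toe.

K_a = tan²(45° − 30.6°/2) = 0.3253.
P_a = ½K_aγH² = 0.5×0.3253×21.4×4.8² = 80.21 kN/m, acting at H/3 = 1.600 m above the base.
Overturning moment M_o = P_a × H/3 = 80.21 × 1.600 = 128.3.
Resisting moment M_r = W × 1.38 = 225.8 × 1.38 = 311.6.
FS_overturning = M_r/M_o = 311.6/128.3 = 2.428.

2.43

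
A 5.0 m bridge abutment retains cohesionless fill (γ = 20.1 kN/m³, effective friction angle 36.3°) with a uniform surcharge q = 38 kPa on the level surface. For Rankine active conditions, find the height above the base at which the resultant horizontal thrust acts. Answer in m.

K_a = 0.2563.
Triangular part P₁ = ½K_aγH² = 64.39 at H/3 = 1.667 m; rectangular part P₂ = K_a q H = 48.69 at H/2 = 2.500 m.
ȳ = (P₁·1.667 + P₂·2.500)/(P₁+P₂) = 2.025 m.

2.03 m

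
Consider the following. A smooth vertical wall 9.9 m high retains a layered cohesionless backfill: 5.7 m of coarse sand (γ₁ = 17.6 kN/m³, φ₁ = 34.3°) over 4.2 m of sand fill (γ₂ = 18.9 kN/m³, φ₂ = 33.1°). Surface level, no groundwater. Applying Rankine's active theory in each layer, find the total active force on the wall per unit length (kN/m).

252 kN/m

K_a1 = tan²(45°−34.3°/2) = 0.2792; K_a2 = tan²(45°−33.1°/2) = 0.2936.
Layer 1: σ at base = K_a1 γ₁ h₁ = 28.01 kPa; P₁ = ½×28.01×5.7 = 79.82.
Layer 2: σ_v at top = γ₁h₁ = 100.3; σ_h top = K_a2×100.3 = 29.45; σ_h base = K_a2×(100.3+18.9×4.2) = 52.76.
P₂ = ½(29.45+52.76)×4.2 = 172.6. Total P_a = 79.82+172.6 = 252.5 kN/m.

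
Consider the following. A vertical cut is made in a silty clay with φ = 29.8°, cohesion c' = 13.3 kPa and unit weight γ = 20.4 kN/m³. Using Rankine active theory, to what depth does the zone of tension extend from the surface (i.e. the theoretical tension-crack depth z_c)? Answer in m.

K_a = tan²(45° − 29.8°/2) = 0.3360; √K_a = 0.5797.
The active pressure is zero where K_a γ z = 2c√K_a, so z_c = 2c/(γ√K_a) = 2×13.3/(20.4×0.5797) = 2.249 m.

2.25 m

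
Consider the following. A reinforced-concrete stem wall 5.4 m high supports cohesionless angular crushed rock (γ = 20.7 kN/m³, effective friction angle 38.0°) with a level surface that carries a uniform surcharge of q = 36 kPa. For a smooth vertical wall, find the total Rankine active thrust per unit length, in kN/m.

118 kN/m

K_a = tan²(45° − φ/2) = 0.2379.
Soil triangle: ½ K_a γ H² = 0.5×0.2379×20.7×5.4² = 71.79 kN/m.
Surcharge rectangle: K_a q H = 0.2379×36×5.4 = 46.24 kN/m.
Total = 71.79 + 46.24 = 118.0 kN/m.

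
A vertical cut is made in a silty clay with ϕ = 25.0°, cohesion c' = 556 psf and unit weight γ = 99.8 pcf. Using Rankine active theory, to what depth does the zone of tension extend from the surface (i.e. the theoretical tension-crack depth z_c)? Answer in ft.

K_a = tan²(45° − 25.0°/2) = 0.4059; √K_a = 0.6371.
The active pressure is zero where K_a γ z = 2c√K_a, so z_c = 2c/(γ√K_a) = 2×556/(99.8×0.6371) = 17.49 ft.

17.5 ft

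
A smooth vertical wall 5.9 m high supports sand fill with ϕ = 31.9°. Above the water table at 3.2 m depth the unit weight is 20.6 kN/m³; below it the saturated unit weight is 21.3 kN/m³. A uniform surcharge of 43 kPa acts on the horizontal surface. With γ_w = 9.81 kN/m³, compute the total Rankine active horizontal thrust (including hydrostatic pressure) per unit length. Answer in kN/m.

214 kN/m

K_a = tan²(45° − φ/2) = 0.3085.
γ' = 21.3 − 9.81 = 11.49 kN/m³. h₂ = H − d_w = 2.7 m.
σ'_h: at surface K_a·q = 13.27; at WT K_a(q+γd_w) = 33.60; at base K_a(q+γd_w+γ'h₂) = 43.18 kPa.
P₁ = ½(13.27+33.60)×3.2 = 74.99; P₂ = ½(33.60+43.18)×2.7 = 103.7; P_w = ½γ_w h₂² = 35.76.
Total = 74.99+103.7+35.76 = 214.4 kN/m.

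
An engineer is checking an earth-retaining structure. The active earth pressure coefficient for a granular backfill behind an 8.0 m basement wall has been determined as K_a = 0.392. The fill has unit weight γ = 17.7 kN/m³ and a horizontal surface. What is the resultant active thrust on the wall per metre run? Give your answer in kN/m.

222 kN/m

P = ½ K_a γ H² = 0.5 × 0.392 × 17.7 × 8.0² = 222.0 kN/m.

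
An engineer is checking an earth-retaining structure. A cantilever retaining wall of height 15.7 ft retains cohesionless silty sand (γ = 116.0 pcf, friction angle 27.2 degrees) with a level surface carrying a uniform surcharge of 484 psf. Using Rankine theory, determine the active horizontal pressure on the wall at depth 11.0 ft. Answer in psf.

656 psf

K_a = (1 − sin φ)/(1 + sin φ) = 0.3726.
σ_v = γz + q = 116.0 × 11.0 + 484 = 1760 psf.
σ_h = K_a σ_v = 0.3726 × 1760 = 655.8 psf.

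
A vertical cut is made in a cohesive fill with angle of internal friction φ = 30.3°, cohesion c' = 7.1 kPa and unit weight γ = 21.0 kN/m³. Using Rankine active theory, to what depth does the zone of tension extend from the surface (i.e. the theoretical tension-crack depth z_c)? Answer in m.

1.18 m

K_a = tan²(45° − 30.3°/2) = 0.3293; √K_a = 0.5739.
The active pressure is zero where K_a γ z = 2c√K_a, so z_c = 2c/(γ√K_a) = 2×7.1/(21.0×0.5739) = 1.178 m.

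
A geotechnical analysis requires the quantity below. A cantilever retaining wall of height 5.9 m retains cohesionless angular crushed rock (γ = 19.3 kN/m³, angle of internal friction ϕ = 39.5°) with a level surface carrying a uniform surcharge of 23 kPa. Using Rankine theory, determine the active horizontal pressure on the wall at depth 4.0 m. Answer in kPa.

K_a = (1 − sin φ)/(1 + sin φ) = 0.2224.
σ_v = γz + q = 19.3 × 4.0 + 23 = 100.2 kPa.
σ_h = K_a σ_v = 0.2224 × 100.2 = 22.29 kPa.

22.3 kPa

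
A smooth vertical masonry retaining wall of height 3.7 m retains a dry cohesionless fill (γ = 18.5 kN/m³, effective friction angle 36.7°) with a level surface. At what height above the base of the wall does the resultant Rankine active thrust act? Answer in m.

K_a = 0.2519.
The pressure distribution is triangular, so the resultant acts at H/3 above the base = 3.7/3 = 1.233 m.

1.23 m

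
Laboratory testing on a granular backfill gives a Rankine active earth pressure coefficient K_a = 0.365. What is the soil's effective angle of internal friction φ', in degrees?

27.7°

K_a = tan²(45° − φ/2) ⇒ 45° − φ/2 = arctan(√0.365) = 31.14°.
φ = 2(45° − 31.14°) = 27.72°.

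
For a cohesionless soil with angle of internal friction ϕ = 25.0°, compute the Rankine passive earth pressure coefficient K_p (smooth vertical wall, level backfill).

2.46

K_p = (1 + sin φ)/(1 − sin φ) = tan²(45° + 25.0°/2) = 2.464.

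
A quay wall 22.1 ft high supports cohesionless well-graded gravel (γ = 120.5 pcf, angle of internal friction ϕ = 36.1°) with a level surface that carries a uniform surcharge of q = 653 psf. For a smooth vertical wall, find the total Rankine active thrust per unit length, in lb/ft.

11300 lb/ft

K_a = tan²(45° − φ/2) = 0.2585.
Soil triangle: ½ K_a γ H² = 0.5×0.2585×120.5×22.1² = 7607 lb/ft.
Surcharge rectangle: K_a q H = 0.2585×653×22.1 = 3730 lb/ft.
Total = 7607 + 3730 = 11340 lb/ft.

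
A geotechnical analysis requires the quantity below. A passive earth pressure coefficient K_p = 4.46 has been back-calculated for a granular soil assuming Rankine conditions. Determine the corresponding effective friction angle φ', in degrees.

K_p = (1+sin φ)/(1−sin φ) ⇒ sin φ = (K_p − 1)/(K_p + 1) = 0.6337.
φ = arcsin(0.6337) = 39.32°.

39.3°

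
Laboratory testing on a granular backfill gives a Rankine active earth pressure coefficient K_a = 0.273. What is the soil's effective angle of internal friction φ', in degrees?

34.8°

K_a = tan²(45° − φ/2) ⇒ 45° − φ/2 = arctan(√0.273) = 27.59°.
φ = 2(45° − 27.59°) = 34.83°.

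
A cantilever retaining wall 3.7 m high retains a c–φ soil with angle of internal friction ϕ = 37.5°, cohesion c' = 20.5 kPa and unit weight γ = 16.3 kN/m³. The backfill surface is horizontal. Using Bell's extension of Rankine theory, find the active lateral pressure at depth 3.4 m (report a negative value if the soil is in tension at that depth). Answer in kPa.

K_a = (1 − sin φ)/(1 + sin φ) = 0.2432.
σ_a = K_a γ z − 2c√K_a = 0.2432×16.3×3.4 − 2×20.5×0.4931 = -6.741 kPa.

-6.74 kPa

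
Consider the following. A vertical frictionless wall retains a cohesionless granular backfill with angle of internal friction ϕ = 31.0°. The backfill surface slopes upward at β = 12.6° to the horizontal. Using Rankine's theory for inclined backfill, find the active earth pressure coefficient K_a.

0.345

K_a = cos β · (cos β − √(cos²β − cos²φ)) / (cos β + √(cos²β − cos²φ)).
cos β = 0.9759, cos φ = 0.8572, √(cos²β − cos²φ) = 0.4666.
K_a = 0.9759 × (0.9759 − 0.4666)/(0.9759 + 0.4666) = 0.3446.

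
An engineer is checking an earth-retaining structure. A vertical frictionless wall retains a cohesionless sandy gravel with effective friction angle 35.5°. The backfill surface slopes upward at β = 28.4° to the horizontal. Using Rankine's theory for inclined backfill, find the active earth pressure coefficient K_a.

0.396

K_a = cos β · (cos β − √(cos²β − cos²φ)) / (cos β + √(cos²β − cos²φ)).
cos β = 0.8796, cos φ = 0.8141, √(cos²β − cos²φ) = 0.3332.
K_a = 0.8796 × (0.8796 − 0.3332)/(0.8796 + 0.3332) = 0.3964.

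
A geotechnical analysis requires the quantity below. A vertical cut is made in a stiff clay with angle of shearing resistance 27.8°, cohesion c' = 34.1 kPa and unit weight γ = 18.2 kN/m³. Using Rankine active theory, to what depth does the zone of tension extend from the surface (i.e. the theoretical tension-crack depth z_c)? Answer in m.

6.21 m

K_a = tan²(45° − 27.8°/2) = 0.3639; √K_a = 0.6032.
The active pressure is zero where K_a γ z = 2c√K_a, so z_c = 2c/(γ√K_a) = 2×34.1/(18.2×0.6032) = 6.212 m.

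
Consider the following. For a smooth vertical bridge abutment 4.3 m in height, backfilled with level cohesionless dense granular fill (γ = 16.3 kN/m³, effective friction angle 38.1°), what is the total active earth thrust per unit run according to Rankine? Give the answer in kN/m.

K_a = tan²(45° − φ/2) = 0.2368.
P_a = ½ K_a γ H² = 0.5 × 0.2368 × 16.3 × 4.3² = 35.69 kN/m.

35.7 kN/m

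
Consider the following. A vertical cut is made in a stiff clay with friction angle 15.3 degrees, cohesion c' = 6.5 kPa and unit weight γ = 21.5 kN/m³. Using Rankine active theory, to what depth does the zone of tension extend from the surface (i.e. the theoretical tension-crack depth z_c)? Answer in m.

K_a = tan²(45° − 15.3°/2) = 0.5824; √K_a = 0.7632.
The active pressure is zero where K_a γ z = 2c√K_a, so z_c = 2c/(γ√K_a) = 2×6.5/(21.5×0.7632) = 0.7923 m.

0.792 m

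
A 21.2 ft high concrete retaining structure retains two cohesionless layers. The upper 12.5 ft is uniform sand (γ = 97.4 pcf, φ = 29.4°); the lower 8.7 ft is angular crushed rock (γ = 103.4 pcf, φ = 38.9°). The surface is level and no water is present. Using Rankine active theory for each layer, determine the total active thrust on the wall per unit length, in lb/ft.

K_a1 = tan²(45°−29.4°/2) = 0.3415; K_a2 = tan²(45°−38.9°/2) = 0.2285.
Layer 1: σ at base = K_a1 γ₁ h₁ = 415.7 psf; P₁ = ½×415.7×12.5 = 2598.
Layer 2: σ_v at top = γ₁h₁ = 1218; σ_h top = K_a2×1218 = 278.2; σ_h base = K_a2×(1218+103.4×8.7) = 483.8.
P₂ = ½(278.2+483.8)×8.7 = 3315. Total P_a = 2598+3315 = 5913 lb/ft.

5910 lb/ft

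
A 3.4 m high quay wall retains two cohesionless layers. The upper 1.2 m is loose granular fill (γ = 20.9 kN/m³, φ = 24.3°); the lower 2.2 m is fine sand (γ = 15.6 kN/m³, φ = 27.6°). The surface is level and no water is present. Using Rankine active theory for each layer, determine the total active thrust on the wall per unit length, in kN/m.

K_a1 = tan²(45°−24.3°/2) = 0.4169; K_a2 = tan²(45°−27.6°/2) = 0.3668.
Layer 1: σ at base = K_a1 γ₁ h₁ = 10.46 kPa; P₁ = ½×10.46×1.2 = 6.274.
Layer 2: σ_v at top = γ₁h₁ = 25.08; σ_h top = K_a2×25.08 = 9.199; σ_h base = K_a2×(25.08+15.6×2.2) = 21.79.
P₂ = ½(9.199+21.79)×2.2 = 34.08. Total P_a = 6.274+34.08 = 40.36 kN/m.

40.4 kN/m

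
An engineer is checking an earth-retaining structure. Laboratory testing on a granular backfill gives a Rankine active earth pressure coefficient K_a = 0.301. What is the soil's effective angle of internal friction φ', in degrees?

32.5°

K_a = tan²(45° − φ/2) ⇒ 45° − φ/2 = arctan(√0.301) = 28.75°.
φ = 2(45° − 28.75°) = 32.50°.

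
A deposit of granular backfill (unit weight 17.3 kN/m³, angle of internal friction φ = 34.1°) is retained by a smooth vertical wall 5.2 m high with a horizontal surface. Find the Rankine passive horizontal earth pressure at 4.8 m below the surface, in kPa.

295 kPa

K_p = (1 + sin φ)/(1 − sin φ) = 3.552.
σ_h = K_p γ z = 3.552 × 17.3 × 4.8 = 295.0 kPa.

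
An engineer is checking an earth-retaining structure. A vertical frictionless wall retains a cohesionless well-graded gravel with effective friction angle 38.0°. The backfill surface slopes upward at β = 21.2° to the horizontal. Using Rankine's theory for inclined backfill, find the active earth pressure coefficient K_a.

0.283

K_a = cos β · (cos β − √(cos²β − cos²φ)) / (cos β + √(cos²β − cos²φ)).
cos β = 0.9323, cos φ = 0.7880, √(cos²β − cos²φ) = 0.4983.
K_a = 0.9323 × (0.9323 − 0.4983)/(0.9323 + 0.4983) = 0.2829.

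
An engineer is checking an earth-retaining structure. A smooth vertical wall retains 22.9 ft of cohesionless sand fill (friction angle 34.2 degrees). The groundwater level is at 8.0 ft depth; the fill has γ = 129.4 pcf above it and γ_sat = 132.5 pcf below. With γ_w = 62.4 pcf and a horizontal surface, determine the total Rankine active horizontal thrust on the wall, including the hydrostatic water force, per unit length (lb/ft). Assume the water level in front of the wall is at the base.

14600 lb/ft

K_a = tan²(45° − φ/2) = 0.2803.
γ' = 132.5 − 62.4 = 70.10 pcf. Depth below WT = 14.9 ft.
σ'_h at WT = K_a γ d_w = 290.2 psf; at base = 290.2 + K_a γ' × 14.9 = 583.0 psf.
P₁ (0–8.0 ft) = ½×290.2×8.0 = 1161. P₂ (8.0–22.9 ft) = ½(290.2+583.0)×14.9 = 6506.
P_w = ½ γ_w h₂² = 0.5×62.4×14.9² = 6927. Total = 1161+6506+6927 = 14590 lb/ft.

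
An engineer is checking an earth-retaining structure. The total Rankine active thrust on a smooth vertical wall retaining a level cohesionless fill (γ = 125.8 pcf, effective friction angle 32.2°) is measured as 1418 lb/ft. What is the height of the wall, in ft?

8.60 ft

K_a = 0.3047. P_a = ½ K_a γ H² ⇒ H = √(2P_a/(K_a γ)).
H = √(2×1418/(0.3047×125.8)) = 8.601 ft.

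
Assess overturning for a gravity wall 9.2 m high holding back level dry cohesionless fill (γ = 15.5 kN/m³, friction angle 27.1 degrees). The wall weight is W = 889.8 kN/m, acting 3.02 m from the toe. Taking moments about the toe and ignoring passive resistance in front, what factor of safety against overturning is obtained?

K_a = tan²(45° − 27.1°/2) = 0.3741.
P_a = ½K_aγH² = 0.5×0.3741×15.5×9.2² = 245.4 kN/m, acting at H/3 = 3.067 m above the base.
Overturning moment M_o = P_a × H/3 = 245.4 × 3.067 = 752.5.
Resisting moment M_r = W × 3.02 = 889.8 × 3.02 = 2687.
FS_overturning = M_r/M_o = 2687/752.5 = 3.571.

3.57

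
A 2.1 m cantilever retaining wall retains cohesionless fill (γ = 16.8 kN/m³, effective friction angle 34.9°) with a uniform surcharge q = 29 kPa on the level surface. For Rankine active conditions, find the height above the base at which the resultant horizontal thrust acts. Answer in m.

K_a = 0.2721.
Triangular part P₁ = ½K_aγH² = 10.08 at H/3 = 0.7000 m; rectangular part P₂ = K_a q H = 16.57 at H/2 = 1.050 m.
ȳ = (P₁·0.7000 + P₂·1.050)/(P₁+P₂) = 0.9176 m.

0.918 m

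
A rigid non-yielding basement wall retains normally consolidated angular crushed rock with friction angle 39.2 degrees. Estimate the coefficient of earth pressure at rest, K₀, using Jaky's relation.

0.368

K₀ = 1 − sin φ' = 1 − sin 39.2° = 0.3680.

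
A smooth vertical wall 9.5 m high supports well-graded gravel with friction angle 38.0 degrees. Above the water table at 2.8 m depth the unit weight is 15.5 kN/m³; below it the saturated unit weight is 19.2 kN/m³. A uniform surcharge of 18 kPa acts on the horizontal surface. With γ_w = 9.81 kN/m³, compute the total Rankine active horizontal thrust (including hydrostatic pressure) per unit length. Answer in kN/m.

K_a = tan²(45° − φ/2) = 0.2379.
γ' = 19.2 − 9.81 = 9.390 kN/m³. h₂ = H − d_w = 6.7 m.
σ'_h: at surface K_a·q = 4.282; at WT K_a(q+γd_w) = 14.61; at base K_a(q+γd_w+γ'h₂) = 29.57 kPa.
P₁ = ½(4.282+14.61)×2.8 = 26.44; P₂ = ½(14.61+29.57)×6.7 = 148.0; P_w = ½γ_w h₂² = 220.2.
Total = 26.44+148.0+220.2 = 394.6 kN/m.

395 kN/m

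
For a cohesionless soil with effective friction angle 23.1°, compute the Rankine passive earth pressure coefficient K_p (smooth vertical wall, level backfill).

K_p = (1 + sin φ)/(1 − sin φ) = tan²(45° + 23.1°/2) = 2.291.

2.29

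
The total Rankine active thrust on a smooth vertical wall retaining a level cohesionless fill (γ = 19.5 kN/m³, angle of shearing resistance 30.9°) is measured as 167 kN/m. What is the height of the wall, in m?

7.30 m

K_a = 0.3214. P_a = ½ K_a γ H² ⇒ H = √(2P_a/(K_a γ)).
H = √(2×167/(0.3214×19.5)) = 7.300 m.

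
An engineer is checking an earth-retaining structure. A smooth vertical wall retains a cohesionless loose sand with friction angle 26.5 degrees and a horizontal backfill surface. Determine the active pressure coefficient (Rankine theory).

K_a = (1 − sin φ)/(1 + sin φ) = (1 − sin 26.5°)/(1 + sin 26.5°) = 0.3829.

0.383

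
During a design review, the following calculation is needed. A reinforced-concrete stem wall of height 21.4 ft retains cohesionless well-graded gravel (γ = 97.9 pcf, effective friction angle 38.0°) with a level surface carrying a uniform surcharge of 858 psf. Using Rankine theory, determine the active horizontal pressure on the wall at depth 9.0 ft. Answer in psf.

414 psf

K_a = (1 − sin φ)/(1 + sin φ) = 0.2379.
σ_v = γz + q = 97.9 × 9.0 + 858 = 1739 psf.
σ_h = K_a σ_v = 0.2379 × 1739 = 413.7 psf.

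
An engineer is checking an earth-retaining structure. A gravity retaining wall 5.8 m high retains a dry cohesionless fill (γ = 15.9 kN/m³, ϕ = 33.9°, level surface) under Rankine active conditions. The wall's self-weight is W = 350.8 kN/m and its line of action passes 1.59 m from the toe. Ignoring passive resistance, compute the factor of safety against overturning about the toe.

3.80

K_a = tan²(45° − 33.9°/2) = 0.2839.
P_a = ½K_aγH² = 0.5×0.2839×15.9×5.8² = 75.93 kN/m, acting at H/3 = 1.933 m above the base.
Overturning moment M_o = P_a × H/3 = 75.93 × 1.933 = 146.8.
Resisting moment M_r = W × 1.59 = 350.8 × 1.59 = 557.8.
FS_overturning = M_r/M_o = 557.8/146.8 = 3.800.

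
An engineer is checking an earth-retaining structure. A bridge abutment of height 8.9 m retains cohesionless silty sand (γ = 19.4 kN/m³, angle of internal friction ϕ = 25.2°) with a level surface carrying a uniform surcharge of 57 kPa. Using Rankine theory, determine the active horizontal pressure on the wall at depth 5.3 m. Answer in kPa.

K_a = (1 − sin φ)/(1 + sin φ) = 0.4027.
σ_v = γz + q = 19.4 × 5.3 + 57 = 159.8 kPa.
σ_h = K_a σ_v = 0.4027 × 159.8 = 64.37 kPa.

64.4 kPa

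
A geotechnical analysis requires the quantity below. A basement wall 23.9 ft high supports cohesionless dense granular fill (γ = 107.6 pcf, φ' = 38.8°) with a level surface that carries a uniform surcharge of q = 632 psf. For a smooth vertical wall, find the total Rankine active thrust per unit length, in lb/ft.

10500 lb/ft

K_a = tan²(45° − φ/2) = 0.2296.
Soil triangle: ½ K_a γ H² = 0.5×0.2296×107.6×23.9² = 7054 lb/ft.
Surcharge rectangle: K_a q H = 0.2296×632×23.9 = 3467 lb/ft.
Total = 7054 + 3467 = 10520 lb/ft.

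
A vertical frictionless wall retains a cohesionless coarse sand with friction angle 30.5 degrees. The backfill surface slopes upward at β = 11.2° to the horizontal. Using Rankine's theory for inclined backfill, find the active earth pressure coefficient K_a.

K_a = cos β · (cos β − √(cos²β − cos²φ)) / (cos β + √(cos²β − cos²φ)).
cos β = 0.9810, cos φ = 0.8616, √(cos²β − cos²φ) = 0.4689.
K_a = 0.9810 × (0.9810 − 0.4689)/(0.9810 + 0.4689) = 0.3464.

0.346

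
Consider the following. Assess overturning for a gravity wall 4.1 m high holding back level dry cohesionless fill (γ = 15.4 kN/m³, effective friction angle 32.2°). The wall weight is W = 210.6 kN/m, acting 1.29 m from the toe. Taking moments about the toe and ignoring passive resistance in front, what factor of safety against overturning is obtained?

5.04

K_a = tan²(45° − 32.2°/2) = 0.3047.
P_a = ½K_aγH² = 0.5×0.3047×15.4×4.1² = 39.44 kN/m, acting at H/3 = 1.367 m above the base.
Overturning moment M_o = P_a × H/3 = 39.44 × 1.367 = 53.91.
Resisting moment M_r = W × 1.29 = 210.6 × 1.29 = 271.7.
FS_overturning = M_r/M_o = 271.7/53.91 = 5.040.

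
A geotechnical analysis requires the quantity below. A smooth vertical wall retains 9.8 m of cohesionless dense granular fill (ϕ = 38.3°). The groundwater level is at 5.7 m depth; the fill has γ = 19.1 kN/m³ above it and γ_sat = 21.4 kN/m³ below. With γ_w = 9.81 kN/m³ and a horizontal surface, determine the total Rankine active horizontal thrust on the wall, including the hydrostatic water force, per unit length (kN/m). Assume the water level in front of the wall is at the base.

K_a = tan²(45° − φ/2) = 0.2347.
γ' = 21.4 − 9.81 = 11.59 kN/m³. Depth below WT = 4.1 m.
σ'_h at WT = K_a γ d_w = 25.56 kPa; at base = 25.56 + K_a γ' × 4.1 = 36.71 kPa.
P₁ (0–5.7 m) = ½×25.56×5.7 = 72.83. P₂ (5.7–9.8 m) = ½(25.56+36.71)×4.1 = 127.6.
P_w = ½ γ_w h₂² = 0.5×9.81×4.1² = 82.45. Total = 72.83+127.6+82.45 = 282.9 kN/m.

283 kN/m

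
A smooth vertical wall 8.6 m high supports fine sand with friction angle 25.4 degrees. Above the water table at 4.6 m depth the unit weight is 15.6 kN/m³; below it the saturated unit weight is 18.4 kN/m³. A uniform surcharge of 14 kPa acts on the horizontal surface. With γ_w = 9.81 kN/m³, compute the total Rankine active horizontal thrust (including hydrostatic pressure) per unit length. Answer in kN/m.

K_a = tan²(45° − φ/2) = 0.3996.
γ' = 18.4 − 9.81 = 8.590 kN/m³. h₂ = H − d_w = 4.0 m.
σ'_h: at surface K_a·q = 5.595; at WT K_a(q+γd_w) = 34.27; at base K_a(q+γd_w+γ'h₂) = 48.01 kPa.
P₁ = ½(5.595+34.27)×4.6 = 91.70; P₂ = ½(34.27+48.01)×4.0 = 164.6; P_w = ½γ_w h₂² = 78.48.
Total = 91.70+164.6+78.48 = 334.7 kN/m.

335 kN/m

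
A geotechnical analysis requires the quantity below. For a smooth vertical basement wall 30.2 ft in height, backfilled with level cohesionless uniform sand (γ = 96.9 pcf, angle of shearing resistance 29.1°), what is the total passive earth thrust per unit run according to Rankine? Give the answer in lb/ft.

128000 lb/ft

K_p = tan²(45° + φ/2) = 2.894.
P_p = ½ K_p γ H² = 0.5 × 2.894 × 96.9 × 30.2² = 127900 lb/ft.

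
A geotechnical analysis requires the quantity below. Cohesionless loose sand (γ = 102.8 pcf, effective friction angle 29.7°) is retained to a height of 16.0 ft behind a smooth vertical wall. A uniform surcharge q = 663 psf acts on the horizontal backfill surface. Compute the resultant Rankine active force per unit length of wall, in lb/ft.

8020 lb/ft

K_a = tan²(45° − φ/2) = 0.3374.
Soil triangle: ½ K_a γ H² = 0.5×0.3374×102.8×16.0² = 4439 lb/ft.
Surcharge rectangle: K_a q H = 0.3374×663×16.0 = 3579 lb/ft.
Total = 4439 + 3579 = 8018 lb/ft.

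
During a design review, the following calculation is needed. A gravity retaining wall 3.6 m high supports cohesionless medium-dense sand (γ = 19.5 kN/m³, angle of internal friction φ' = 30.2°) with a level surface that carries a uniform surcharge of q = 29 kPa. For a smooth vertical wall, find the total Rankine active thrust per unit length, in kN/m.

76.3 kN/m

K_a = tan²(45° − φ/2) = 0.3307.
Soil triangle: ½ K_a γ H² = 0.5×0.3307×19.5×3.6² = 41.78 kN/m.
Surcharge rectangle: K_a q H = 0.3307×29×3.6 = 34.52 kN/m.
Total = 41.78 + 34.52 = 76.30 kN/m.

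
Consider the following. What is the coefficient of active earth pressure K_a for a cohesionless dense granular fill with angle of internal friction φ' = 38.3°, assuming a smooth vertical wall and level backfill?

0.235

K_a = (1 − sin φ)/(1 + sin φ) = (1 − sin 38.3°)/(1 + sin 38.3°) = 0.2347.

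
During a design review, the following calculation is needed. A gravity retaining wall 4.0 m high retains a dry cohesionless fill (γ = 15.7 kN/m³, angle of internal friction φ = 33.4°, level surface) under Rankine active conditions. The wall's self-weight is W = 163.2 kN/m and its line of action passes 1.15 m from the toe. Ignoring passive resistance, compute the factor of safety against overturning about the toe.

3.87

K_a = tan²(45° − 33.4°/2) = 0.2899.
P_a = ½K_aγH² = 0.5×0.2899×15.7×4.0² = 36.41 kN/m, acting at H/3 = 1.333 m above the base.
Overturning moment M_o = P_a × H/3 = 36.41 × 1.333 = 48.55.
Resisting moment M_r = W × 1.15 = 163.2 × 1.15 = 187.7.
FS_overturning = M_r/M_o = 187.7/48.55 = 3.866.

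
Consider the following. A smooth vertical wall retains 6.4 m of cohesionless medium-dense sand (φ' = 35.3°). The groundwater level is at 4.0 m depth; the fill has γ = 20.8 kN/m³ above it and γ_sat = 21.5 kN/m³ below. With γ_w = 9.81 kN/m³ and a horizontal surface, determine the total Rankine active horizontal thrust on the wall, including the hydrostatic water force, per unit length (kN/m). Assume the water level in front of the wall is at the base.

K_a = tan²(45° − φ/2) = 0.2675.
γ' = 21.5 − 9.81 = 11.69 kN/m³. Depth below WT = 2.4 m.
σ'_h at WT = K_a γ d_w = 22.26 kPa; at base = 22.26 + K_a γ' × 2.4 = 29.77 kPa.
P₁ (0–4.0 m) = ½×22.26×4.0 = 44.52. P₂ (4.0–6.4 m) = ½(22.26+29.77)×2.4 = 62.43.
P_w = ½ γ_w h₂² = 0.5×9.81×2.4² = 28.25. Total = 44.52+62.43+28.25 = 135.2 kN/m.

135 kN/m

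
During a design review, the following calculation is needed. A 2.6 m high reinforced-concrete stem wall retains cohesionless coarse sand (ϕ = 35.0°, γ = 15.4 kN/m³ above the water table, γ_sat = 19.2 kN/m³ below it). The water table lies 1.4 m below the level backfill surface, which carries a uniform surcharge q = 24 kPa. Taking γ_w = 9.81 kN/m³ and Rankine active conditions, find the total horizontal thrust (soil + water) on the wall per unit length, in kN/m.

36.9 kN/m

K_a = tan²(45° − φ/2) = 0.2710.
γ' = 19.2 − 9.81 = 9.390 kN/m³. h₂ = H − d_w = 1.2 m.
σ'_h: at surface K_a·q = 6.504; at WT K_a(q+γd_w) = 12.35; at base K_a(q+γd_w+γ'h₂) = 15.40 kPa.
P₁ = ½(6.504+12.35)×1.4 = 13.20; P₂ = ½(12.35+15.40)×1.2 = 16.65; P_w = ½γ_w h₂² = 7.063.
Total = 13.20+16.65+7.063 = 36.91 kN/m.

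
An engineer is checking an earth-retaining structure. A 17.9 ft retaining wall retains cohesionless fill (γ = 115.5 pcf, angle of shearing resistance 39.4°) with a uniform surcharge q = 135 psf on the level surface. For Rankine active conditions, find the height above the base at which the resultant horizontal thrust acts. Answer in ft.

K_a = 0.2234.
Triangular part P₁ = ½K_aγH² = 4135 at H/3 = 5.967 ft; rectangular part P₂ = K_a q H = 540.0 at H/2 = 8.950 ft.
ȳ = (P₁·5.967 + P₂·8.950)/(P₁+P₂) = 6.311 ft.

6.31 ft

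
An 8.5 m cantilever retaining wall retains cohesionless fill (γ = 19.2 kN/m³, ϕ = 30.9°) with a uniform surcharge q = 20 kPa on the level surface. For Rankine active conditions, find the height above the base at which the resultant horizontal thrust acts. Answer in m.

K_a = 0.3214.
Triangular part P₁ = ½K_aγH² = 222.9 at H/3 = 2.833 m; rectangular part P₂ = K_a q H = 54.64 at H/2 = 4.250 m.
ȳ = (P₁·2.833 + P₂·4.250)/(P₁+P₂) = 3.112 m.

3.11 m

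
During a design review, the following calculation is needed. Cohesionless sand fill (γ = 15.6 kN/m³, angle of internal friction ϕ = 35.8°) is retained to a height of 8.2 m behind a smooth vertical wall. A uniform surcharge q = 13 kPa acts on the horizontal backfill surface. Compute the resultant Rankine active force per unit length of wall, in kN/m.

165 kN/m

K_a = tan²(45° − φ/2) = 0.2619.
Soil triangle: ½ K_a γ H² = 0.5×0.2619×15.6×8.2² = 137.3 kN/m.
Surcharge rectangle: K_a q H = 0.2619×13×8.2 = 27.91 kN/m.
Total = 137.3 + 27.91 = 165.3 kN/m.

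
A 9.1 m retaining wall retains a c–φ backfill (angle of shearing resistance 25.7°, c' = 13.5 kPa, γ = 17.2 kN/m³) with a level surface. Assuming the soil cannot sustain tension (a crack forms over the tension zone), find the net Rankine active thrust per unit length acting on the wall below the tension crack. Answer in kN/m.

148 kN/m

K_a = 0.3950; √K_a = 0.6285.
Tension-crack depth z_c = 2c/(γ√K_a) = 2×13.5/(17.2×0.6285) = 2.498 m.
σ_a at base = K_a γ H − 2c√K_a = 0.3950×17.2×9.1 − 2×13.5×0.6285 = 44.86 kPa.
P_a = ½ × 44.86 × (H − z_c) = 0.5×44.86×6.602 = 148.1 kN/m.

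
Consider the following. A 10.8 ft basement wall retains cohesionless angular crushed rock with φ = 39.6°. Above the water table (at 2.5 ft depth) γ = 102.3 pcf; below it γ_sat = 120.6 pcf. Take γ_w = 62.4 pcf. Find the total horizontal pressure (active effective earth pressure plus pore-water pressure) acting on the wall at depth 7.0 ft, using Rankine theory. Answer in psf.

K_a = (1 − sin φ)/(1 + sin φ) = 0.2214.
γ' = 120.6 − 62.4 = 58.20 pcf.
Effective vertical stress at 7.0 ft: σ'_v = 102.3×2.5 + 58.20×4.50 = 517.6 psf.
σ'_h = K_a σ'_v = 0.2214 × 517.6 = 114.6 psf; u = γ_w × 4.50 = 280.8 psf.
Total σ_h = 114.6 + 280.8 = 395.4 psf.

395 psf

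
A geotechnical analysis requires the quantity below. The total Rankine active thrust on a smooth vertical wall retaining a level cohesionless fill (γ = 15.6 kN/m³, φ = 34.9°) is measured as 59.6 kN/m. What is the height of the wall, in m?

5.30 m

K_a = 0.2721. P_a = ½ K_a γ H² ⇒ H = √(2P_a/(K_a γ)).
H = √(2×59.6/(0.2721×15.6)) = 5.299 m.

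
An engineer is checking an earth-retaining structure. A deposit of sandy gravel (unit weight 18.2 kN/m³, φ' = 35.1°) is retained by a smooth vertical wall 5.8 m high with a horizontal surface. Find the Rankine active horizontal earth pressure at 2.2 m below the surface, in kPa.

K_a = (1 − sin φ)/(1 + sin φ) = 0.2698.
σ_h = K_a γ z = 0.2698 × 18.2 × 2.2 = 10.80 kPa.

10.8 kPa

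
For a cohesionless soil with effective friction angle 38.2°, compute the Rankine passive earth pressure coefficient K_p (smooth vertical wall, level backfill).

K_p = (1 + sin φ)/(1 − sin φ) = tan²(45° + 38.2°/2) = 4.241.

4.24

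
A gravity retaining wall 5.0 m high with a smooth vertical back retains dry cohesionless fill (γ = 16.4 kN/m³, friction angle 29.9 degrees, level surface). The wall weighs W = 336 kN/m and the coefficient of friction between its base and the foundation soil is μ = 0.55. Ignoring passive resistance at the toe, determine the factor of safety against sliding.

2.69

K_a = tan²(45° − 29.9°/2) = 0.3347.
P_a = ½K_aγH² = 0.5×0.3347×16.4×5.0² = 68.61 kN/m, acting at H/3 = 1.667 m above the base.
FS_sliding = μW / P_a = 0.55×336 / 68.61 = 2.694.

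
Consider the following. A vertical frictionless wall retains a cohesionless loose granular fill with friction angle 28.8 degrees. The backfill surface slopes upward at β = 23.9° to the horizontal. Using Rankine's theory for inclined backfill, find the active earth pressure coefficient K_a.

0.509

K_a = cos β · (cos β − √(cos²β − cos²φ)) / (cos β + √(cos²β − cos²φ)).
cos β = 0.9143, cos φ = 0.8763, √(cos²β − cos²φ) = 0.2607.
K_a = 0.9143 × (0.9143 − 0.2607)/(0.9143 + 0.2607) = 0.5086.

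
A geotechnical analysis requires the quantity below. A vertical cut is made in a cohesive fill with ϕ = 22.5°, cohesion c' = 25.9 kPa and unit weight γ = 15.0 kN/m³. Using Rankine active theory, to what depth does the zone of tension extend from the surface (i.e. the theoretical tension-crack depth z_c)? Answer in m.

K_a = tan²(45° − 22.5°/2) = 0.4465; √K_a = 0.6682.
The active pressure is zero where K_a γ z = 2c√K_a, so z_c = 2c/(γ√K_a) = 2×25.9/(15.0×0.6682) = 5.168 m.

5.17 m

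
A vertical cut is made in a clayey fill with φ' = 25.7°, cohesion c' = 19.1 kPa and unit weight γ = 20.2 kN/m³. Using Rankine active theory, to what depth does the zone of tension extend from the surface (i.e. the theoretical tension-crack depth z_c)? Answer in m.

3.01 m

K_a = tan²(45° − 25.7°/2) = 0.3950; √K_a = 0.6285.
The active pressure is zero where K_a γ z = 2c√K_a, so z_c = 2c/(γ√K_a) = 2×19.1/(20.2×0.6285) = 3.009 m.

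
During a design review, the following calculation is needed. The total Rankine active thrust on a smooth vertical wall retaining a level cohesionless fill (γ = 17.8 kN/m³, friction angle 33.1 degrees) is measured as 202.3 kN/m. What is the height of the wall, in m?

8.80 m

K_a = 0.2936. P_a = ½ K_a γ H² ⇒ H = √(2P_a/(K_a γ)).
H = √(2×202.3/(0.2936×17.8)) = 8.799 m.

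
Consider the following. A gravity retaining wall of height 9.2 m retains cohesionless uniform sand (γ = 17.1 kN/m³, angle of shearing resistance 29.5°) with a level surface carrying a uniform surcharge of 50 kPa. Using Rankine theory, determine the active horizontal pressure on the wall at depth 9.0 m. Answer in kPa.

K_a = (1 − sin φ)/(1 + sin φ) = 0.3401.
σ_v = γz + q = 17.1 × 9.0 + 50 = 203.9 kPa.
σ_h = K_a σ_v = 0.3401 × 203.9 = 69.35 kPa.

69.3 kPa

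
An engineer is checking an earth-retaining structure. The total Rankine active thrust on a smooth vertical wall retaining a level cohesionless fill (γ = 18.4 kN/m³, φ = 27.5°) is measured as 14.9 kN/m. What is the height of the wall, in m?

K_a = 0.3682. P_a = ½ K_a γ H² ⇒ H = √(2P_a/(K_a γ)).
H = √(2×14.9/(0.3682×18.4)) = 2.097 m.

2.10 m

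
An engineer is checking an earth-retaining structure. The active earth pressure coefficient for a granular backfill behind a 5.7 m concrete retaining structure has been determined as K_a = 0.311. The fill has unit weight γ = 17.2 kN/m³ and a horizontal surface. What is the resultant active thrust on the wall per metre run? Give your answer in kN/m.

P = ½ K_a γ H² = 0.5 × 0.311 × 17.2 × 5.7² = 86.90 kN/m.

86.9 kN/m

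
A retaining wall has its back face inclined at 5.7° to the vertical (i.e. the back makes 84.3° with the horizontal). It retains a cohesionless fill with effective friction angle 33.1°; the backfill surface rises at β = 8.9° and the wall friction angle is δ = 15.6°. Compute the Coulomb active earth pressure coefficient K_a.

K_a = sin²(α+φ) / [sin²α · sin(α−δ) · (1 + √{sin(φ+δ)sin(φ−β) / (sin(α−δ)sin(α+β))})²].
With α = 84.3°, φ = 33.1°, δ = 15.6°, β = 8.9°: K_a = 0.3443.

0.344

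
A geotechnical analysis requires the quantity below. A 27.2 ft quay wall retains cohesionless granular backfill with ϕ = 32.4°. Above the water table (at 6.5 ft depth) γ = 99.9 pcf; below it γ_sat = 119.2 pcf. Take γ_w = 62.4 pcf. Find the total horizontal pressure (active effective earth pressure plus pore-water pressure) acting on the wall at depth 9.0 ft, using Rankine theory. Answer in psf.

395 psf

K_a = (1 − sin φ)/(1 + sin φ) = 0.3022.
γ' = 119.2 − 62.4 = 56.80 pcf.
Effective vertical stress at 9.0 ft: σ'_v = 99.9×6.5 + 56.80×2.50 = 791.4 psf.
σ'_h = K_a σ'_v = 0.3022 × 791.4 = 239.2 psf; u = γ_w × 2.50 = 156.0 psf.
Total σ_h = 239.2 + 156.0 = 395.2 psf.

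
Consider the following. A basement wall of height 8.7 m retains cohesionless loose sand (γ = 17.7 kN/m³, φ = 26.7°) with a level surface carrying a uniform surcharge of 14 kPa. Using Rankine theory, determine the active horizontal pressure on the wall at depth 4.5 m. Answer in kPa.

35.6 kPa

K_a = (1 − sin φ)/(1 + sin φ) = 0.3800.
σ_v = γz + q = 17.7 × 4.5 + 14 = 93.65 kPa.
σ_h = K_a σ_v = 0.3800 × 93.65 = 35.58 kPa.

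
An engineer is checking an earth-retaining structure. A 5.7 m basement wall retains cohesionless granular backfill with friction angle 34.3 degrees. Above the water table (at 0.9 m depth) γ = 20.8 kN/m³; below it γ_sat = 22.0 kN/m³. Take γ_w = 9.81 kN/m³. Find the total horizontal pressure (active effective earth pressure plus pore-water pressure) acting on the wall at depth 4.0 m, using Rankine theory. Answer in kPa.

46.2 kPa

K_a = (1 − sin φ)/(1 + sin φ) = 0.2792.
γ' = 22.0 − 9.81 = 12.19 kN/m³.
Effective vertical stress at 4.0 m: σ'_v = 20.8×0.9 + 12.19×3.10 = 56.51 kPa.
σ'_h = K_a σ'_v = 0.2792 × 56.51 = 15.78 kPa; u = γ_w × 3.10 = 30.41 kPa.
Total σ_h = 15.78 + 30.41 = 46.19 kPa.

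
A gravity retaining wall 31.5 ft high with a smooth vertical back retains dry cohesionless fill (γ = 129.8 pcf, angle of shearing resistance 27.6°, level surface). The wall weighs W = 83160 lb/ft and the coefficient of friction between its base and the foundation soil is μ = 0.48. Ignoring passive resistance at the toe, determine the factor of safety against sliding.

K_a = tan²(45° − 27.6°/2) = 0.3668.
P_a = ½K_aγH² = 0.5×0.3668×129.8×31.5² = 23620 lb/ft, acting at H/3 = 10.50 ft above the base.
FS_sliding = μW / P_a = 0.48×83160 / 23620 = 1.690.

1.69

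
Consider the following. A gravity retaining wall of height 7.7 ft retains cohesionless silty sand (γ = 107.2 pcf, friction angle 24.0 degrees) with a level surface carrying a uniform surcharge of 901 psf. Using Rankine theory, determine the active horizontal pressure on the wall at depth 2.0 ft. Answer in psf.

470 psf

K_a = (1 − sin φ)/(1 + sin φ) = 0.4217.
σ_v = γz + q = 107.2 × 2.0 + 901 = 1115 psf.
σ_h = K_a σ_v = 0.4217 × 1115 = 470.4 psf.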